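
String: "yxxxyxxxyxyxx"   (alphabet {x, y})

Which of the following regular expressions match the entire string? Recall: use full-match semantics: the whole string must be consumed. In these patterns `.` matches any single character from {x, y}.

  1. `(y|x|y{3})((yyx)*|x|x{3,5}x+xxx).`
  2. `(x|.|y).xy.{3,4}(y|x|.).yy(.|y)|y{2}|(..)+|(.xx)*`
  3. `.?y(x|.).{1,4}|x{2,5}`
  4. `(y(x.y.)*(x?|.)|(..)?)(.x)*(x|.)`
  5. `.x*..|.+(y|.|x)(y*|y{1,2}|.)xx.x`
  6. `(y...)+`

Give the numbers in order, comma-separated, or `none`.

1 → no match
2 → no match
3 → no match
4 → match
5 → no match
6 → no match

4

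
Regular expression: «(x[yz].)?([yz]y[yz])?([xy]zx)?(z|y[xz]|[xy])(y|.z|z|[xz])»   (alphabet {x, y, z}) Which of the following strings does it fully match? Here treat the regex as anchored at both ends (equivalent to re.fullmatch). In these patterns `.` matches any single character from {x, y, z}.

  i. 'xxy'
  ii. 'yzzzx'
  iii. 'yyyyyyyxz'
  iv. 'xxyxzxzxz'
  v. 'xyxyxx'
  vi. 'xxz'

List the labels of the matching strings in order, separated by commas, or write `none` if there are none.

i → no match
ii → no match
iii → no match
iv → no match
v → match
vi → match

v, vi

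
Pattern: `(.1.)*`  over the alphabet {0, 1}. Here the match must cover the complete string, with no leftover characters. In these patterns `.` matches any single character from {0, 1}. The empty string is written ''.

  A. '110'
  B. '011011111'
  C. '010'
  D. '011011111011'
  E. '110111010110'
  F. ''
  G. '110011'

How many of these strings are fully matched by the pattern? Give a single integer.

7

A → match
B → match
C → match
D → match
E → match
F → match
G → match
Total matched: 7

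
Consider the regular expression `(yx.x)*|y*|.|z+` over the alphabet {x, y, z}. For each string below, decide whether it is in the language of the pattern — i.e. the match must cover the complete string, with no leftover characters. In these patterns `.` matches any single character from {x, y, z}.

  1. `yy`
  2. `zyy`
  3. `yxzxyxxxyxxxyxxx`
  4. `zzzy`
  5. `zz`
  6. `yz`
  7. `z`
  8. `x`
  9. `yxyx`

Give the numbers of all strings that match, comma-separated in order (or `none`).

1 → match
2 → no match
3 → match
4 → no match
5 → match
6 → no match
7 → match
8 → match
9 → match

1, 3, 5, 7, 8, 9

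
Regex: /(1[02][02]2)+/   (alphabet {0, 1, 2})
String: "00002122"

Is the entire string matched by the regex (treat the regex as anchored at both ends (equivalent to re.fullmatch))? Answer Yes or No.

No

Every match must start with "1", but "00002122" does not.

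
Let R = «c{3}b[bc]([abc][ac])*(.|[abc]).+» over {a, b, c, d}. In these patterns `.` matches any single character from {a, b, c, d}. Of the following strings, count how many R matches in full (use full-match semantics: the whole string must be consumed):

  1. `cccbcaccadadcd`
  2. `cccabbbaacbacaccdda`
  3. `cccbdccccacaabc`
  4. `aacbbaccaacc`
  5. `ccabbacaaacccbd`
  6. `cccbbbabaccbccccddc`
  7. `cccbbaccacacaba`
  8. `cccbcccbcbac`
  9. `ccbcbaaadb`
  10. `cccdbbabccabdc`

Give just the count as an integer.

4

1 → match
2 → no match
3 → no match
4 → no match — must start with `c`
5 → no match
6 → match
7 → match
8 → match
9 → no match
10 → no match
Total matched: 4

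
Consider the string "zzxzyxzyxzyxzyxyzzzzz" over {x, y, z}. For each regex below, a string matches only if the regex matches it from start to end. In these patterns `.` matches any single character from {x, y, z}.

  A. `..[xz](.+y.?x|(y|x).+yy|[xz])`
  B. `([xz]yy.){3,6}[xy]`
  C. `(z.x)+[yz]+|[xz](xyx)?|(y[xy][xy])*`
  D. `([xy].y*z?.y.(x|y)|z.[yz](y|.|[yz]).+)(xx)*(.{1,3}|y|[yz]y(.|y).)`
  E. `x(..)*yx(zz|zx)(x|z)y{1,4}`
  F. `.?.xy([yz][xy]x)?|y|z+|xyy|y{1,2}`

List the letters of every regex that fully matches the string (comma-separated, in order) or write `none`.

A → no match
B → no match
C → match
D → no match
E → no match — must start with "x"
F → no match

C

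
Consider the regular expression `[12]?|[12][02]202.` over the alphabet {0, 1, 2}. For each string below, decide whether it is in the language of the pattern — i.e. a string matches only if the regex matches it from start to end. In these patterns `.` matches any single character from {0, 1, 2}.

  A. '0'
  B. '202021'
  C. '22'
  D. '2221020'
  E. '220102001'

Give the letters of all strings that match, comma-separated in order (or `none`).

A. '0' → no match
B. '202021' → match
C. '22' → no match
D. '2221020' → no match
E. '220102001' → no match

B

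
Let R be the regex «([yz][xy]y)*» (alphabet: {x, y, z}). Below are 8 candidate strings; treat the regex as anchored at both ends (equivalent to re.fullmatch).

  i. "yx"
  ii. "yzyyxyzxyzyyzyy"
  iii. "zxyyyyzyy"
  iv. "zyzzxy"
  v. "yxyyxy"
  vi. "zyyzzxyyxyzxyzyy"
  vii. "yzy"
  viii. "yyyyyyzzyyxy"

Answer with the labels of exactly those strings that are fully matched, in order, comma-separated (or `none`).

i. "yx" → no match
ii → no match
iii. "zxyyyyzyy" → match
iv. "zyzzxy" → no match
v. "yxyyxy" → match
vi → no match
vii. "yzy" → no match
viii. "yyyyyyzzyyxy" → no match

iii, v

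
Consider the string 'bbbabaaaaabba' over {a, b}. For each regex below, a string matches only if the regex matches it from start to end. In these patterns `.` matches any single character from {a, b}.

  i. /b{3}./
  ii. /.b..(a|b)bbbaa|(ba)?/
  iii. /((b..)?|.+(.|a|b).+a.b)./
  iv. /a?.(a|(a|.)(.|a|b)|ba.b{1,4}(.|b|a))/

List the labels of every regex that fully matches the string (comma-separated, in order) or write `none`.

i → no match
ii → no match
iii → match
iv → no match

iii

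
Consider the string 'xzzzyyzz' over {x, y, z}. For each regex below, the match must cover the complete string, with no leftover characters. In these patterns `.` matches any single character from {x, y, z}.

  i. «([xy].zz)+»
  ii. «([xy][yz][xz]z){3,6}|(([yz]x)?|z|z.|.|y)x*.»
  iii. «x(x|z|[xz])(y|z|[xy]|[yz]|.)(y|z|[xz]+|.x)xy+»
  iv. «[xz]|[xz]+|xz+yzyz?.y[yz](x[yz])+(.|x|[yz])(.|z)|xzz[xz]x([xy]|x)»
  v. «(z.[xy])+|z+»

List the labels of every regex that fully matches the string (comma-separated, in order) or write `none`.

i

i → match
ii → no match
iii → no match — must end with 'y'
iv → no match
v → no match — must start with 'z'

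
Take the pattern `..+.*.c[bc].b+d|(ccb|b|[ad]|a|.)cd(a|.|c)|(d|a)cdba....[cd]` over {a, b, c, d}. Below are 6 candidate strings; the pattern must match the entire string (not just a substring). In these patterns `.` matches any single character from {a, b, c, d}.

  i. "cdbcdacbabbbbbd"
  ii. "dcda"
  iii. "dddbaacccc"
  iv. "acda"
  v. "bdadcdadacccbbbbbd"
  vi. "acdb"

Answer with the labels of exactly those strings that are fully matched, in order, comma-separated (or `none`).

i, ii, iv, v, vi

i → match
ii → match
iii → no match
iv → match
v → match
vi → match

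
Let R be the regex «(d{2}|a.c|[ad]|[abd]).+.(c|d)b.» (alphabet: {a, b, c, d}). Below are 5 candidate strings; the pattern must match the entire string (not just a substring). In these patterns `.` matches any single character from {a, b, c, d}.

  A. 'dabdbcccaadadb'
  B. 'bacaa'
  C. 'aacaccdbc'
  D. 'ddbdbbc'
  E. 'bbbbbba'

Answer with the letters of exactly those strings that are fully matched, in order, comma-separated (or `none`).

A → no match
B → no match
C → match
D → no match
E → no match

C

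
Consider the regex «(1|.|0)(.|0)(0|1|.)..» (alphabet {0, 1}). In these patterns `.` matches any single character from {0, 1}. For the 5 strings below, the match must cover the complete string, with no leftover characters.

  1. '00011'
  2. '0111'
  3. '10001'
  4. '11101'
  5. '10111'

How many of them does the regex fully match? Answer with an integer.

1 → match
2 → no match
3 → match
4 → match
5 → match
Total matched: 4

4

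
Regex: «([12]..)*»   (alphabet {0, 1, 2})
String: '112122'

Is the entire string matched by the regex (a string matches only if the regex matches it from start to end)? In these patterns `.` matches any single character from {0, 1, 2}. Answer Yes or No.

Yes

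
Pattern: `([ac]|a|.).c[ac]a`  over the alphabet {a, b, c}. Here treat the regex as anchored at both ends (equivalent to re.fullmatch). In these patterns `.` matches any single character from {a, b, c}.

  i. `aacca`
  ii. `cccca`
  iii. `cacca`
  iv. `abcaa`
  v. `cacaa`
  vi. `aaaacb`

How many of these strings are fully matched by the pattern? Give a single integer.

i → match
ii → match
iii → match
iv → match
v → match
vi → no match — must end with `a`
Total matched: 5

5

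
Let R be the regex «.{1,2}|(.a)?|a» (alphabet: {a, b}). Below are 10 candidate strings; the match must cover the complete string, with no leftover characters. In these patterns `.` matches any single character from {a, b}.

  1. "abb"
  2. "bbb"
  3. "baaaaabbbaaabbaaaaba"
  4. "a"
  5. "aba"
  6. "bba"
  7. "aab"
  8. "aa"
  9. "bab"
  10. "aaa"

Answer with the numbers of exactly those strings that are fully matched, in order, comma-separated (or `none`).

1. "abb" → no match
2. "bbb" → no match
3 → no match
4. "a" → match
5. "aba" → no match
6. "bba" → no match
7. "aab" → no match
8. "aa" → match
9. "bab" → no match
10. "aaa" → no match

4, 8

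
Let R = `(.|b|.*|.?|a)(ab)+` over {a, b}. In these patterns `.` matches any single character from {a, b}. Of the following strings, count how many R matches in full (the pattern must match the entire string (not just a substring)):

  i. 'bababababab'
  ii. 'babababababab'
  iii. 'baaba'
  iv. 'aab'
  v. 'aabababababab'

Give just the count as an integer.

i → match
ii → match
iii → no match — must end with 'ab'
iv → match
v → match
Total matched: 4

4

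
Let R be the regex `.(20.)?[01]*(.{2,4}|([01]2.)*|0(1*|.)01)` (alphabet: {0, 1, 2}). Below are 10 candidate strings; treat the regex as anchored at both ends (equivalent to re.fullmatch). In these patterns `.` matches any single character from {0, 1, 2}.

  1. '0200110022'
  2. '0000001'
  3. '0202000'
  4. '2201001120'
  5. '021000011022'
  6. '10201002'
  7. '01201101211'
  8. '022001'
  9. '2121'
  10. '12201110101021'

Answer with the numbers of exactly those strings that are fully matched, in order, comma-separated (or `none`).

1, 2, 3, 4, 9

1 → match
2 → match
3 → match
4 → match
5 → no match
6 → no match
7 → no match
8 → no match
9 → match
10 → no match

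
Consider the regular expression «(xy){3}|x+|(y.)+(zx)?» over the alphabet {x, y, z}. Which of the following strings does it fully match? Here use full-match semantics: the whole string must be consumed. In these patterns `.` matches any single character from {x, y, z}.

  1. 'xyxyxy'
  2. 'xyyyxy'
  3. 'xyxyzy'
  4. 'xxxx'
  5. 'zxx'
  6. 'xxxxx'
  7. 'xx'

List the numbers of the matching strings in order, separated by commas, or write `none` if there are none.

1, 4, 6, 7

1 → match
2 → no match
3 → no match
4 → match
5 → no match
6 → match
7 → match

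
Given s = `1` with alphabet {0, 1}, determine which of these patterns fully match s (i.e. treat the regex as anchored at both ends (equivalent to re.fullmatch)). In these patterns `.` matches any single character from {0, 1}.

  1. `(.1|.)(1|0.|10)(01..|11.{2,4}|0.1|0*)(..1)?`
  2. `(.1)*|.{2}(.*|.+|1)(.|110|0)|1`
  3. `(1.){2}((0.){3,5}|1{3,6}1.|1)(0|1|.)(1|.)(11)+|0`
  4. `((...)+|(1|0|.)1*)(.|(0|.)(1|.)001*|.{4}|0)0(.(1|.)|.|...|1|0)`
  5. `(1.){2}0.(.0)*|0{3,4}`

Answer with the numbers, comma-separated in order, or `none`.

2

1 → no match
2 → match
3 → no match
4 → no match
5 → no match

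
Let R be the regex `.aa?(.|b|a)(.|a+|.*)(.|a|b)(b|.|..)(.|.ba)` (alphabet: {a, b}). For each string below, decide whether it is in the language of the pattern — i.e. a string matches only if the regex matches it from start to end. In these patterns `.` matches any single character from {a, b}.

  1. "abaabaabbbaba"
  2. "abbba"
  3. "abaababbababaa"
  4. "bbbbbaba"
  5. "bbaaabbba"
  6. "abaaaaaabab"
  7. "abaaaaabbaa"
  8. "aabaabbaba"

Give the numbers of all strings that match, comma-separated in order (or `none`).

8

1 → no match
2. "abbba" → no match
3 → no match
4. "bbbbbaba" → no match
5. "bbaaabbba" → no match
6. "abaaaaaabab" → no match
7. "abaaaaabbaa" → no match
8. "aabaabbaba" → match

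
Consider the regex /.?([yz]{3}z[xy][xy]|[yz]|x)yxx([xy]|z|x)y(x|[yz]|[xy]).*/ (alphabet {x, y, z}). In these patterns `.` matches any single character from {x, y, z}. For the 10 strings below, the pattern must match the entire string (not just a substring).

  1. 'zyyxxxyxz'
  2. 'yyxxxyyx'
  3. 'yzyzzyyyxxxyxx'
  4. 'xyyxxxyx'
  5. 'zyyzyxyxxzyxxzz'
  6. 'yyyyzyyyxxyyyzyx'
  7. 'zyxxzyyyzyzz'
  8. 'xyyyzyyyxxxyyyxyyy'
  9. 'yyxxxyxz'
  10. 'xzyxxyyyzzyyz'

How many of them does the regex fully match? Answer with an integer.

10

1 → match
2 → match
3 → match
4 → match
5 → match
6 → match
7 → match
8 → match
9 → match
10 → match
Total matched: 10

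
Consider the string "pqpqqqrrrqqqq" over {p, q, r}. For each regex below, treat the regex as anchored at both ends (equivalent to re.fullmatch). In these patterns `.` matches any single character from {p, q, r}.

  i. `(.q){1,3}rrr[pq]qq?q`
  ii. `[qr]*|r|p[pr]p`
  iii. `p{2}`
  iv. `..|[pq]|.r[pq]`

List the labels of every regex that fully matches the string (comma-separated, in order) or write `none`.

i

i → match
ii → no match
iii → no match — must end with "p"
iv → no match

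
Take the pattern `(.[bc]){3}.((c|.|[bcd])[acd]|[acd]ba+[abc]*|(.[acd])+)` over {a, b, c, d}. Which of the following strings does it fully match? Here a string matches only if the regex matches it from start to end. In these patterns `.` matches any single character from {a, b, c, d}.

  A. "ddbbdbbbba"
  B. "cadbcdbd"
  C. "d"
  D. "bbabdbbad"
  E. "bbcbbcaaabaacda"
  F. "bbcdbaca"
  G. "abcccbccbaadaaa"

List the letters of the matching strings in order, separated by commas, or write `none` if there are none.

D, E

A. "ddbbdbbbba" → no match
B. "cadbcdbd" → no match
C. "d" → no match
D. "bbabdbbad" → match
E → match
F. "bbcdbaca" → no match
G → no match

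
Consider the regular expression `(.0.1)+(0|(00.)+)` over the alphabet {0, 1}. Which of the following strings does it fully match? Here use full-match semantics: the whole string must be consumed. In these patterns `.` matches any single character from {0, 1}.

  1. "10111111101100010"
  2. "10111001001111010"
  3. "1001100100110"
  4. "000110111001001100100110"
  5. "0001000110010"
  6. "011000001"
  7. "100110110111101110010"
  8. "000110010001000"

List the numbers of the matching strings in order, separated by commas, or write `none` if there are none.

1 → no match
2 → no match
3 → match
4 → no match
5 → match
6 → no match
7 → no match
8 → match

3, 5, 8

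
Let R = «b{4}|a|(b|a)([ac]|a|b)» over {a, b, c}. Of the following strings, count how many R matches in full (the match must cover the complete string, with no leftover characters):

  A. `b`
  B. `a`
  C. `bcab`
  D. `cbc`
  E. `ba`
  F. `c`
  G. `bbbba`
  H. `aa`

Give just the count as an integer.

A → no match
B → match
C → no match
D → no match
E → match
F → no match
G → no match
H → match
Total matched: 3

3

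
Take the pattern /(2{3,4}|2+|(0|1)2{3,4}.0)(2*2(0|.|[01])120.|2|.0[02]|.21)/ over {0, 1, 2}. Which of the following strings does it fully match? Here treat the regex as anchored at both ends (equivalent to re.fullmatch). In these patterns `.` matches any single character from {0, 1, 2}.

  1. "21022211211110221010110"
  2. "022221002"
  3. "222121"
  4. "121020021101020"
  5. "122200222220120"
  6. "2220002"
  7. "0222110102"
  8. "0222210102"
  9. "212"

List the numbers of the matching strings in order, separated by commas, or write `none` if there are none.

1 → no match
2 → no match
3 → match
4 → no match
5 → no match
6 → no match
7 → no match
8 → match
9 → no match

3, 8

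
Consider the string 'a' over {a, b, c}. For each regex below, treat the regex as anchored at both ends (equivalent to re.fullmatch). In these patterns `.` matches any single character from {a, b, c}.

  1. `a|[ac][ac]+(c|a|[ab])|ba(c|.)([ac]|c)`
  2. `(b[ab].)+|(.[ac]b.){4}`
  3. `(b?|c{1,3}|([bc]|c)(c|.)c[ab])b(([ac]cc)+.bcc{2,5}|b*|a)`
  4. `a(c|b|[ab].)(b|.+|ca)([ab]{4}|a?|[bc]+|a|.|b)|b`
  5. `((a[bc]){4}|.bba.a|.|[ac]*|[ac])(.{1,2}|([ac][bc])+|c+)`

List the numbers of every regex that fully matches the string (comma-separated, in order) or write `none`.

1, 5

1 → match
2 → no match
3 → no match
4 → no match
5 → match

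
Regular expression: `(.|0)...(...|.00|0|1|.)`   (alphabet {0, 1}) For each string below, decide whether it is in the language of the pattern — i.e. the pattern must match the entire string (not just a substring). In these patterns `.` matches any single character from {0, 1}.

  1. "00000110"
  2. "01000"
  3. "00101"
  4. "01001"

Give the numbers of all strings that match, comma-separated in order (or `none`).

1 → no match
2 → match
3 → match
4 → match

2, 3, 4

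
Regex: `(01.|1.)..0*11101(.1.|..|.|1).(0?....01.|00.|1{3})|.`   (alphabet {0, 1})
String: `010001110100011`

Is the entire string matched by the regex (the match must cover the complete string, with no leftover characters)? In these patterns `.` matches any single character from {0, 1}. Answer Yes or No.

No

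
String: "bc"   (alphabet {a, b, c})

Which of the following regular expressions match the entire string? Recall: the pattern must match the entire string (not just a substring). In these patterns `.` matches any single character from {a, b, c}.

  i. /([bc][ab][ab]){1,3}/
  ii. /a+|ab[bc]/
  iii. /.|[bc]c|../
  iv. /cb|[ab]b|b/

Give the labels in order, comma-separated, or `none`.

i → no match
ii → no match
iii → match
iv → no match

iii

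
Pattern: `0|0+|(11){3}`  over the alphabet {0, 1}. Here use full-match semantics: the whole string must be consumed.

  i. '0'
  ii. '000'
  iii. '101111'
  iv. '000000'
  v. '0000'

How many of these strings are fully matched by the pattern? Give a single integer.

i → match
ii → match
iii → no match
iv → match
v → match
Total matched: 4

4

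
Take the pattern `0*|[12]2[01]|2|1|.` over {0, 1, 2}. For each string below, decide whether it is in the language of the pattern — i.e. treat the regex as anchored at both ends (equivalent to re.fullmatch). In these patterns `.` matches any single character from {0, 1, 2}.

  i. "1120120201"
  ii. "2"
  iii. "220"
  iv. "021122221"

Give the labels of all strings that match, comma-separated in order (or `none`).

ii, iii

i → no match
ii → match
iii → match
iv → no match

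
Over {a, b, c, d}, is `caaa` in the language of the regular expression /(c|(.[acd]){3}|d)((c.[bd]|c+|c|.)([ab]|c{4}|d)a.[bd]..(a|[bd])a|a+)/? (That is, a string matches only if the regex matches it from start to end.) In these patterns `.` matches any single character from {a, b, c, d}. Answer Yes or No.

Yes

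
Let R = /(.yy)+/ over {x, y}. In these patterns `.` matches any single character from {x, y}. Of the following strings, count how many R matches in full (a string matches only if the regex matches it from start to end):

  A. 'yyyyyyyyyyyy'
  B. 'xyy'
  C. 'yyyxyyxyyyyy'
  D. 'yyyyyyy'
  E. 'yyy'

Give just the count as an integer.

A. 'yyyyyyyyyyyy' → match
B. 'xyy' → match
C. 'yyyxyyxyyyyy' → match
D. 'yyyyyyy' → no match
E. 'yyy' → match
Total matched: 4

4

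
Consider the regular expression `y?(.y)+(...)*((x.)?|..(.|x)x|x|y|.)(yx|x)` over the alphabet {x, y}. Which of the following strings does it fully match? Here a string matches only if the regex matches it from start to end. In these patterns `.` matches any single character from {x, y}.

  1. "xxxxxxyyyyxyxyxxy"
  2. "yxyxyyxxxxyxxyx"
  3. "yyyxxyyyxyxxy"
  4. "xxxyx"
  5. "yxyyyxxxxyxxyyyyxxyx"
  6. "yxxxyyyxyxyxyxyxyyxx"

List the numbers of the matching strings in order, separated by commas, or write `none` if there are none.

1 → no match
2 → match
3 → no match
4 → no match
5 → match
6 → no match

2, 5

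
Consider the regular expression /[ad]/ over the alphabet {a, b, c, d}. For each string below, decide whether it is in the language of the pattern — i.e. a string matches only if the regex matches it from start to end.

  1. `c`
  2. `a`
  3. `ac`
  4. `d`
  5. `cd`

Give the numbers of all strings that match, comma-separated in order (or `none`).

2, 4

1. `c` → no match
2. `a` → match
3. `ac` → no match
4. `d` → match
5. `cd` → no match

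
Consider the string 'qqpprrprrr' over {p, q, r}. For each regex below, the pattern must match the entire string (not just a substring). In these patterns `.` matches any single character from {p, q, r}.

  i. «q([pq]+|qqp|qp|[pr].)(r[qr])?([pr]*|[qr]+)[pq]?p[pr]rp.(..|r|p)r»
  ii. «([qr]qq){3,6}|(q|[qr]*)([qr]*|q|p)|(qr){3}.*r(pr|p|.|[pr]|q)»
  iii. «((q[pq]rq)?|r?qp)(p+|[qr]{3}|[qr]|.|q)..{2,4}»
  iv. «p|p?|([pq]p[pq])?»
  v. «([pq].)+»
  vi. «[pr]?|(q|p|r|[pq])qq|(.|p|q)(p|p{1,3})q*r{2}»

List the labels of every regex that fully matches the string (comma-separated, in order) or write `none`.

i

i → match
ii → no match
iii → no match
iv → no match
v → no match
vi → no match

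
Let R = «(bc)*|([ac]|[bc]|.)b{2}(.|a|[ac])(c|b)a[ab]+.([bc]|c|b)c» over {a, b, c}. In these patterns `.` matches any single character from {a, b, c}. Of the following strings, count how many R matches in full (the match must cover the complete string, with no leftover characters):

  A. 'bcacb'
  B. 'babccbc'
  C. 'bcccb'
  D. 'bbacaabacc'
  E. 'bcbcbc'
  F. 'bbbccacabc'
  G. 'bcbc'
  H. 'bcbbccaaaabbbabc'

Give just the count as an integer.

A. 'bcacb' → no match
B. 'babccbc' → no match
C. 'bcccb' → no match
D. 'bbacaabacc' → no match
E. 'bcbcbc' → match
F. 'bbbccacabc' → no match
G. 'bcbc' → match
H → no match
Total matched: 2

2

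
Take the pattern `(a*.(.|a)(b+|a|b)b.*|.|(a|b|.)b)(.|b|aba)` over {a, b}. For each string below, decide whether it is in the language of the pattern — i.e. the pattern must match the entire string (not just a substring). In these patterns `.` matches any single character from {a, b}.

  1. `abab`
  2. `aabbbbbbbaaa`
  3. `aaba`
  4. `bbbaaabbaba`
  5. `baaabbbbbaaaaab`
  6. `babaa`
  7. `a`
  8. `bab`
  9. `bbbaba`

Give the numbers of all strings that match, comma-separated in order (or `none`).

2, 3

1. `abab` → no match
2. `aabbbbbbbaaa` → match
3. `aaba` → match
4. `bbbaaabbaba` → no match
5 → no match
6. `babaa` → no match
7. `a` → no match
8. `bab` → no match
9. `bbbaba` → no match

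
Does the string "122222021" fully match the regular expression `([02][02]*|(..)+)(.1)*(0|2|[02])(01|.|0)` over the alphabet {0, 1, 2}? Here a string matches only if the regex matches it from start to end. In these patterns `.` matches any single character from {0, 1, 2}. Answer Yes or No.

No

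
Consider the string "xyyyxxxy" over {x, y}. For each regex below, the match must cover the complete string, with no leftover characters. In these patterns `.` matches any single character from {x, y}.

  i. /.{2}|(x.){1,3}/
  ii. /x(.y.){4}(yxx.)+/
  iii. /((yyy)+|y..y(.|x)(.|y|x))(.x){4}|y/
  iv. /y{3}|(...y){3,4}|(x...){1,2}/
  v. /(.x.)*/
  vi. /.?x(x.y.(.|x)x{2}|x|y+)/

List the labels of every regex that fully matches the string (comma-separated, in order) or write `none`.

iv

i → no match
ii → no match
iii → no match
iv → match
v → no match
vi → no match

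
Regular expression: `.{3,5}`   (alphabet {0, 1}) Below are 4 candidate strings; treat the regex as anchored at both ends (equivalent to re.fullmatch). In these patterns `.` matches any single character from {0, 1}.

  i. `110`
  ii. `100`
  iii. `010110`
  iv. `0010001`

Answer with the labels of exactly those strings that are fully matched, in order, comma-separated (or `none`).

i, ii

i → match
ii → match
iii → no match
iv → no match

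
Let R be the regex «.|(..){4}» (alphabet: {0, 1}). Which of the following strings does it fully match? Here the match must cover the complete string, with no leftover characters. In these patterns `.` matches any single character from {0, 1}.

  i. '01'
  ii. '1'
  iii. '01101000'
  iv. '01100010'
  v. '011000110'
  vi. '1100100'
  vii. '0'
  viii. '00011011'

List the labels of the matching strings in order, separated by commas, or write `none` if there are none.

i → no match
ii → match
iii → match
iv → match
v → no match
vi → no match
vii → match
viii → match

ii, iii, iv, vii, viii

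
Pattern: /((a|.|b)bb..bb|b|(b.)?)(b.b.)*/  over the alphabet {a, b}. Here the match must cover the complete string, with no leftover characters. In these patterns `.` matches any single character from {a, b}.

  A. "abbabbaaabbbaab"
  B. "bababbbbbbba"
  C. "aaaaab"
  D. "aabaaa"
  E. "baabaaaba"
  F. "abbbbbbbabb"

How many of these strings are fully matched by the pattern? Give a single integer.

A → no match
B → match
C → no match
D → no match
E → no match
F → match
Total matched: 2

2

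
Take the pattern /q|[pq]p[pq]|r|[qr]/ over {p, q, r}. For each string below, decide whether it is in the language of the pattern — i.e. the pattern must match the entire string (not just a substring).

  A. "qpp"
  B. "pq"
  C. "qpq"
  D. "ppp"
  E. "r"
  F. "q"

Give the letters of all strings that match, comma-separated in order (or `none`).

A, C, D, E, F

A → match
B → no match
C → match
D → match
E → match
F → match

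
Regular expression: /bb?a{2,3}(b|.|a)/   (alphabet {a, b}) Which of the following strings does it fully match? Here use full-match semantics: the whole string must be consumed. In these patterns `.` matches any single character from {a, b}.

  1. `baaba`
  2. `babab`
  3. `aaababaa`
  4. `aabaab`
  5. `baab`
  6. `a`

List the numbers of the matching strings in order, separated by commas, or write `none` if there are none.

5

1. `baaba` → no match
2. `babab` → no match
3. `aaababaa` → no match — must start with `b`
4. `aabaab` → no match — must start with `b`
5. `baab` → match
6. `a` → no match — must start with `b`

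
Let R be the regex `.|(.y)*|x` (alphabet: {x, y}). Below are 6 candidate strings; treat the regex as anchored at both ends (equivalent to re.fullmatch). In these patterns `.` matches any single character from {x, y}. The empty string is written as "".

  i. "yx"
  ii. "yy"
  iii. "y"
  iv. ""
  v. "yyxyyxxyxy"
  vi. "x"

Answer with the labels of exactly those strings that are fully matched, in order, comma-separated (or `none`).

i → no match
ii → match
iii → match
iv → match
v → no match
vi → match

ii, iii, iv, vi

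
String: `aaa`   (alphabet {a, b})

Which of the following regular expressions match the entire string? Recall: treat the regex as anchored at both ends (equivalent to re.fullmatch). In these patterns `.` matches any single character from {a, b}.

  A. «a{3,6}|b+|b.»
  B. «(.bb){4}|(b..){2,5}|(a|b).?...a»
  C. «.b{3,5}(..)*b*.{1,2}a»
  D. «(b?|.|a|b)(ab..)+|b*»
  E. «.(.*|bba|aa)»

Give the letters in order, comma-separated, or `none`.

A → match
B → no match
C → no match
D → no match
E → match

A, E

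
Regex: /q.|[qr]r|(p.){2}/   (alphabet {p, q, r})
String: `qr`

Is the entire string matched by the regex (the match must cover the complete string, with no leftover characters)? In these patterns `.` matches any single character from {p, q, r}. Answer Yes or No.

Yes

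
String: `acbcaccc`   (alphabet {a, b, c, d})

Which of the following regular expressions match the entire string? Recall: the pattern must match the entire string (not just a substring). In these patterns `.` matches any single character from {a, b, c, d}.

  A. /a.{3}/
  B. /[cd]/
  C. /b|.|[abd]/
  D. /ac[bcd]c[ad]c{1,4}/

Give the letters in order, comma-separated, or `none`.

D

A → no match
B → no match
C → no match
D → match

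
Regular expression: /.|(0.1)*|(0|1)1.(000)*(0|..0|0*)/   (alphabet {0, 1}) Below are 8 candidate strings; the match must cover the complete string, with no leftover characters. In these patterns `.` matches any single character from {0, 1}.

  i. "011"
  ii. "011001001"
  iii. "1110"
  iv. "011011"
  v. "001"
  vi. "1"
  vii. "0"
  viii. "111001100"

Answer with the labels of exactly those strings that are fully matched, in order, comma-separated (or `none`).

i → match
ii → match
iii → match
iv → match
v → match
vi → match
vii → match
viii → no match

i, ii, iii, iv, v, vi, vii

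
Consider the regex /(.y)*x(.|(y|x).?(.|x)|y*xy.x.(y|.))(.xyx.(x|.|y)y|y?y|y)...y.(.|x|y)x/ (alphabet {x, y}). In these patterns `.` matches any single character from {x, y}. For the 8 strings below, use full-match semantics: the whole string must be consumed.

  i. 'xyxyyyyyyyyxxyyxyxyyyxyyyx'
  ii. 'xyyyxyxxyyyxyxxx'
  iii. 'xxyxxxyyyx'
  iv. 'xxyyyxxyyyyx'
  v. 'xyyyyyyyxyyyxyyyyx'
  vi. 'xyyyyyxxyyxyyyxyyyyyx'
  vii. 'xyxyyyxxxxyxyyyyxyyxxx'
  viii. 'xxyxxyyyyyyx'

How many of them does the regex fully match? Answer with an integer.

6

i → no match
ii → match
iii → match
iv → match
v → match
vi → match
vii → match
viii → no match
Total matched: 6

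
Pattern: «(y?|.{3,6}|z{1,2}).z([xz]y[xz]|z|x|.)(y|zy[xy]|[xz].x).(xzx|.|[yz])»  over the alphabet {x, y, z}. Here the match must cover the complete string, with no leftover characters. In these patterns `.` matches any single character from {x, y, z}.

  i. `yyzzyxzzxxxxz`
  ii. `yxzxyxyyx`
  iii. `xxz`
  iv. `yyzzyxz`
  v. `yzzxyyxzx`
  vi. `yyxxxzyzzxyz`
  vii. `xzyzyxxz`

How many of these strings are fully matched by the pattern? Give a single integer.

i → match
ii → match
iii → no match
iv → match
v → match
vi → match
vii → match
Total matched: 6

6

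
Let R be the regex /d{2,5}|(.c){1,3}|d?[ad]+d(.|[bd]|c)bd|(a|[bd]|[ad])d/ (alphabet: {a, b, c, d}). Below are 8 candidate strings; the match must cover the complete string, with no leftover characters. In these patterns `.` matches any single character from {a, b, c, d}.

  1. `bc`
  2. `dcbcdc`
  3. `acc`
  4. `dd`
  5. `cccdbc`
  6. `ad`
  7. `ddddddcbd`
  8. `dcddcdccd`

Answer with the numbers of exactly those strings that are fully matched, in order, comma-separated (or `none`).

1, 2, 4, 6, 7

1. `bc` → match
2. `dcbcdc` → match
3. `acc` → no match
4. `dd` → match
5. `cccdbc` → no match
6. `ad` → match
7. `ddddddcbd` → match
8. `dcddcdccd` → no match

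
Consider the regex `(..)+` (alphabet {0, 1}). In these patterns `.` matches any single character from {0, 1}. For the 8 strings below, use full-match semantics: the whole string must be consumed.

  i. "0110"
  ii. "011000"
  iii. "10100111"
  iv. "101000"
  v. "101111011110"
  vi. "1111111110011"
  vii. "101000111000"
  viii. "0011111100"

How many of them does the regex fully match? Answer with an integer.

7

i. "0110" → match
ii. "011000" → match
iii. "10100111" → match
iv. "101000" → match
v. "101111011110" → match
vi → no match
vii. "101000111000" → match
viii. "0011111100" → match
Total matched: 7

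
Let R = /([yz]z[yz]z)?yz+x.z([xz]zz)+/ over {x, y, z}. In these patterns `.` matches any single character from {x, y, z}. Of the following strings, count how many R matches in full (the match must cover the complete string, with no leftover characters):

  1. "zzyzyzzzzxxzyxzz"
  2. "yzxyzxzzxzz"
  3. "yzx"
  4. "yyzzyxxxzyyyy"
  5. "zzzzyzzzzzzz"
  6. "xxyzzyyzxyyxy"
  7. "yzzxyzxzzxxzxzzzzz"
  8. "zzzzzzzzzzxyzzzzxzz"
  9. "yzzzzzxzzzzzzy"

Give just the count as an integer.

1 → no match
2 → match
3 → no match — must end with "zz"
4 → no match — must end with "zz"
5 → no match
6 → no match — must end with "zz"
7 → no match
8 → no match
9 → no match — must end with "zz"
Total matched: 1

1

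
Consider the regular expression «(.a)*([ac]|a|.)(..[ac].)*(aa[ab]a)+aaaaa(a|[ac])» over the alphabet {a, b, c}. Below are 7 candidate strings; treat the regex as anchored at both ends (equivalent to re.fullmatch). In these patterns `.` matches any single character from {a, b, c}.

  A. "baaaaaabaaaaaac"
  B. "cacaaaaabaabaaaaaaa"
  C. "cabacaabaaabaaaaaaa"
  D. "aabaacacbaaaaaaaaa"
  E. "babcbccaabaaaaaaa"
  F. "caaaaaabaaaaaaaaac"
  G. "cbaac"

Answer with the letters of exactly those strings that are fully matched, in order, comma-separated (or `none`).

A, B, C, E

A → match
B → match
C → match
D → no match
E → match
F → no match
G. "cbaac" → no match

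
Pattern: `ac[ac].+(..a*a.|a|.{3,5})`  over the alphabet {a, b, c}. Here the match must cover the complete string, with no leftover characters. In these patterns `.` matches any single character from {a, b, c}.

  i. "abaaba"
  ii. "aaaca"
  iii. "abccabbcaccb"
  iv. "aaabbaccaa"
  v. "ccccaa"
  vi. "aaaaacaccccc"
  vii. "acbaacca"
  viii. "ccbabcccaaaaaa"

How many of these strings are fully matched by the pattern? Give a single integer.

i → no match — must start with "ac"
ii → no match — must start with "ac"
iii → no match — must start with "ac"
iv → no match — must start with "ac"
v → no match — must start with "ac"
vi → no match — must start with "ac"
vii → no match
viii → no match — must start with "ac"
Total matched: 0

0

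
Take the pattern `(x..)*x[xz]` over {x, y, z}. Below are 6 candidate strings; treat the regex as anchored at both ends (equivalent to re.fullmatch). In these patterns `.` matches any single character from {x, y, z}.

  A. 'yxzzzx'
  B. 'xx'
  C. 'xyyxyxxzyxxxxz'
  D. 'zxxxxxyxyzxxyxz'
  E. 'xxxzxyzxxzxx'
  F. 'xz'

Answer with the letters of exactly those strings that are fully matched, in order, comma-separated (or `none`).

A → no match
B → match
C → match
D → no match
E → no match
F → match

B, C, F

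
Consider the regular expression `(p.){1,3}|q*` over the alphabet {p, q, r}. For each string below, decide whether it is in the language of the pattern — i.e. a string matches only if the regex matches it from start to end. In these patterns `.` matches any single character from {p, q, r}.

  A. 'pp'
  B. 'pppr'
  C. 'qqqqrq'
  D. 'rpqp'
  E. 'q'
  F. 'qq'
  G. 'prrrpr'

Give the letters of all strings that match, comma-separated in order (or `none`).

A → match
B → match
C → no match
D → no match
E → match
F → match
G → no match

A, B, E, F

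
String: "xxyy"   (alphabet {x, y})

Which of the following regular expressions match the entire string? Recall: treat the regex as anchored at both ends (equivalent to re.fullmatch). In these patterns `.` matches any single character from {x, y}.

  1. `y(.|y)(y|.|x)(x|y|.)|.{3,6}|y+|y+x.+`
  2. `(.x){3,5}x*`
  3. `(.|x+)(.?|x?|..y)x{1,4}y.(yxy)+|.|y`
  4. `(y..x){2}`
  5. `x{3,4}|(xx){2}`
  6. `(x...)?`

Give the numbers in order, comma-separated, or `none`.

1, 6

1 → match
2 → no match
3 → no match
4 → no match — must start with "y"
5 → no match
6 → match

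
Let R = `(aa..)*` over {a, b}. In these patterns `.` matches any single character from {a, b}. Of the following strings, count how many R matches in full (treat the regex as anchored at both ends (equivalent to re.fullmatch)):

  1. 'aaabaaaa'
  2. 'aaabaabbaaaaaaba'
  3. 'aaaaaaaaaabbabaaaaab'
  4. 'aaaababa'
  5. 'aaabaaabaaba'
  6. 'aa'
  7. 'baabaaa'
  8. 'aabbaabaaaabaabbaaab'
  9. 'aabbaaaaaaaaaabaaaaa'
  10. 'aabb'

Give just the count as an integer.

1. 'aaabaaaa' → match
2 → match
3 → no match
4. 'aaaababa' → no match
5. 'aaabaaabaaba' → match
6. 'aa' → no match
7. 'baabaaa' → no match
8 → match
9 → match
10. 'aabb' → match
Total matched: 6

6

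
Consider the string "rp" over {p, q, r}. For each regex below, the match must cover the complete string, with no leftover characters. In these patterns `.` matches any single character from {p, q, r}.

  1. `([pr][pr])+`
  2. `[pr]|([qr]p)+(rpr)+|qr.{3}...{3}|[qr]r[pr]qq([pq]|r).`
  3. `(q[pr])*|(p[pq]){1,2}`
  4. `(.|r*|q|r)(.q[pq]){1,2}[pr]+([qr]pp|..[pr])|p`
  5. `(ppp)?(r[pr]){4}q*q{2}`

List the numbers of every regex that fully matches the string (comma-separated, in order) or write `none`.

1

1 → match
2 → no match
3 → no match
4 → no match
5 → no match — must end with "q"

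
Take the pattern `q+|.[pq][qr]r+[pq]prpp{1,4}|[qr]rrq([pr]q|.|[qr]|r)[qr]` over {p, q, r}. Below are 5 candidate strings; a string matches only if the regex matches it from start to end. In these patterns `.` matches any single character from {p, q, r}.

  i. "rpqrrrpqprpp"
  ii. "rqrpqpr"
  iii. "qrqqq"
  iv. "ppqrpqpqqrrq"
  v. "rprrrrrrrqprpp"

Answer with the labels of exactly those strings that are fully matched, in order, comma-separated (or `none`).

v

i → no match
ii → no match
iii → no match
iv → no match
v → match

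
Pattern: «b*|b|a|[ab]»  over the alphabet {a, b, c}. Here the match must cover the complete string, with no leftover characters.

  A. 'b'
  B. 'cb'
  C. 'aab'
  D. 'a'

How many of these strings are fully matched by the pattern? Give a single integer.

A → match
B → no match
C → no match
D → match
Total matched: 2

2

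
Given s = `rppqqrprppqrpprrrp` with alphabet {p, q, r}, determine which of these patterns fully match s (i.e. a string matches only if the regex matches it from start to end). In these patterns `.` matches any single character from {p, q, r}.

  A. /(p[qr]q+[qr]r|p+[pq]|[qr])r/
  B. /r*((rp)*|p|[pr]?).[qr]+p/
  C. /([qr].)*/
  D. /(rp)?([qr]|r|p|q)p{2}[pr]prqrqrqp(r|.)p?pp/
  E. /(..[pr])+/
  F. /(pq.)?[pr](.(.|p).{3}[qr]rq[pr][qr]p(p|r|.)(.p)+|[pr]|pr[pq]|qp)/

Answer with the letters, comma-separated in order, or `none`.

A → no match — must end with `r`
B → no match
C → no match
D → no match — must end with `pp`
E → match
F → no match

E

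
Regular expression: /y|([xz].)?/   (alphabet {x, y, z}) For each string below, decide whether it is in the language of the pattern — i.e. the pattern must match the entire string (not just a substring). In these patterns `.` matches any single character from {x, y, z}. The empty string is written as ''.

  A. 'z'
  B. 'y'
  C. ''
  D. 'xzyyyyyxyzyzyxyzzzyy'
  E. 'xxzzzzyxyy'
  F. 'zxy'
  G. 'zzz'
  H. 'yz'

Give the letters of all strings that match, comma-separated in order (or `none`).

B, C

A → no match
B → match
C → match
D → no match
E → no match
F → no match
G → no match
H → no match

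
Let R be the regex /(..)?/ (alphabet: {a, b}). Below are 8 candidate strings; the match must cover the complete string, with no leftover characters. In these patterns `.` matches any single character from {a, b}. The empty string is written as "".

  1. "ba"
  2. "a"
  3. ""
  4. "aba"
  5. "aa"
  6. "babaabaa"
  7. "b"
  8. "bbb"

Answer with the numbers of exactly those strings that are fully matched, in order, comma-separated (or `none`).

1. "ba" → match
2. "a" → no match
3. "" → match
4. "aba" → no match
5. "aa" → match
6. "babaabaa" → no match
7. "b" → no match
8. "bbb" → no match

1, 3, 5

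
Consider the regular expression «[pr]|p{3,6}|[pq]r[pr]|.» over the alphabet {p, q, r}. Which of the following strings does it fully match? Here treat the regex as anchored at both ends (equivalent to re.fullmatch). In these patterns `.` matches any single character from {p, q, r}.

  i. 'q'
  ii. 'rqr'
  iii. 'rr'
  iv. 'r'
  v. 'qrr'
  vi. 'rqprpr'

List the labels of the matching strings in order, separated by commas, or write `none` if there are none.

i, iv, v

i → match
ii → no match
iii → no match
iv → match
v → match
vi → no match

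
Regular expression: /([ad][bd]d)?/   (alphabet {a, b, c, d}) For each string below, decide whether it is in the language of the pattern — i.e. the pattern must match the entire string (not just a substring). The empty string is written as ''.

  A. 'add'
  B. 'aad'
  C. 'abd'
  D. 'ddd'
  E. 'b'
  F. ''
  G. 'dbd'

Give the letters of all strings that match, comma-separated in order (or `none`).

A, C, D, F, G

A → match
B → no match
C → match
D → match
E → no match
F → match
G → match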